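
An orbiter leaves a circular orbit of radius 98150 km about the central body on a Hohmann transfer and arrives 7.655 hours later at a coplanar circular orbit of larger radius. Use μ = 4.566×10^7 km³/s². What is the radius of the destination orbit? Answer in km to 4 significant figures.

r₂ = 2.059×10^5 km

Transfer time t = 7.655 hours = 27558 s, and t = π√(a_t³/μ).
So a_t = (μ t²/π²)^(1/3) = (4.566×10^7 × (27558)² / π²)^(1/3) = 1.5202×10^5 km.
Since a_t = (r₁ + r₂)/2, r₂ = 2a_t − r₁ = 2×1.5202×10^5 − 98150 = 2.0589×10^5 km.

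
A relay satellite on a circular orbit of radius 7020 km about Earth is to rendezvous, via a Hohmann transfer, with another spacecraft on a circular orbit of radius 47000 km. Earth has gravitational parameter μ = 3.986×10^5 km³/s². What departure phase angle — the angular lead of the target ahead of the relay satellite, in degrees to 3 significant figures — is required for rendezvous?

Transfer-ellipse semi-major axis a_t = (r₁ + r₂)/2 = (7020 + 47000)/2 = 27010 km.
Transfer time t = π√(a_t³/μ) = 22088.6 s.
The target's mean motion on its circular orbit is ω₂ = √(μ/r₂³) = 6.19615×10^-5 rad/s.
Angle swept by the target during transfer: ω₂·t = 1.3686 rad = 78.42°.
Arrival is 180° from departure on the ellipse, so φ = 180° − 78.42° = 102°.

φ = 102°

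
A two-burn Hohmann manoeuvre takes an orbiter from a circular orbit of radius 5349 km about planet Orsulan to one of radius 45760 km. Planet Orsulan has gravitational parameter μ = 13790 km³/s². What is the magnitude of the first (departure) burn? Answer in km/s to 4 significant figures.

Δv₁ = 0.5430 km/s

Semi-major axis of the transfer orbit: a_t = (5349 + 45760)/2 = 25554.5 km.
Circular speed at r = 5349 km: v_c = √(μ/r) = 1.606 km/s.
Vis-viva on the transfer ellipse at r = 5349 km gives v_t = √[μ(2/r − 1/a_t)] = 2.149 km/s.
Δv₁ = |v_t − v_c| = |2.149 − 1.606| = 0.5430 km/s.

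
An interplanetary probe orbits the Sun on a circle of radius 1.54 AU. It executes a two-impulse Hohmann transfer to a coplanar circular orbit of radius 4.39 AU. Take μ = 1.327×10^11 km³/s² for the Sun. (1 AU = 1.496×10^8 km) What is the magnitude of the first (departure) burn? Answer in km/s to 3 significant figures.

Δv₁ = 5.20 km/s

In km: r₁ = 1.54 × 1.496×10^8 = 2.30384×10^8 km; r₂ = 4.39 × 1.496×10^8 = 6.56744×10^8 km.
Transfer-ellipse semi-major axis a_t = (r₁ + r₂)/2 = (2.30384×10^8 + 6.56744×10^8)/2 = 4.43564×10^8 km.
Circular speed at r = 2.30384×10^8 km: v_c = √(μ/r) = 24.000 km/s.
Transfer-orbit speed at the same r (vis-viva, a = a_t): v_t = √[μ(2/r − 1/a_t)] = 29.203 km/s.
Δv₁ = |v_t − v_c| = |29.203 − 24.000| = 5.203 km/s.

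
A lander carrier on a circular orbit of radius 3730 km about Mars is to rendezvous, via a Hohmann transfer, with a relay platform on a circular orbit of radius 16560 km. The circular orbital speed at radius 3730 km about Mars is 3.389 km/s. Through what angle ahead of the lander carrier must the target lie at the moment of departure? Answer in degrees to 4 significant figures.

From the circular-orbit relation v² = μ/r at r = 3730 km: μ = v²r = (3.389)² × 3730 = 42840.2 km³/s².
Semi-major axis of the transfer orbit: a_t = (3730 + 16560)/2 = 10145 km.
The half-period of the transfer ellipse is t = π√(a_t³/μ) = 15510 s.
The target's mean motion on its circular orbit is ω₂ = √(μ/r₂³) = 9.7126×10^-5 rad/s.
Angle swept by the target during transfer: ω₂·t = 1.5064 rad = 86.31°.
Arrival is 180° from departure on the ellipse, so φ = 180° − 86.31° = 93.69°.

φ = 93.69°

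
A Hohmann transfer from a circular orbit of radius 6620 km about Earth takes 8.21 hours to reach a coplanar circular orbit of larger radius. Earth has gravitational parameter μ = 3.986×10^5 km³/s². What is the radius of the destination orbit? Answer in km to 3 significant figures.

Transfer time t = 8.21 hours = 29556 s, and t = π√(a_t³/μ).
So a_t = (μ t²/π²)^(1/3) = (3.986×10^5 × (29556)² / π²)^(1/3) = 32798 km.
Since a_t = (r₁ + r₂)/2, r₂ = 2a_t − r₁ = 2×32798 − 6620 = 58976 km.

r₂ = 59000 km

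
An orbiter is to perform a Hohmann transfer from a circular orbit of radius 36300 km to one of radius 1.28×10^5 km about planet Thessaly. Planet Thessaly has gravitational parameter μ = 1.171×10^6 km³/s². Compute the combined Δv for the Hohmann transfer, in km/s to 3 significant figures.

Transfer-ellipse semi-major axis a_t = (r₁ + r₂)/2 = (36300 + 1.280×10^5)/2 = 82150 km.
Circular speed at r₁: v₁ = √(μ/r₁) = √(1.171×10^6/36300) = 5.680 km/s.
On the transfer ellipse at r₁, vis-viva equation gives v_p = √[μ(2/r₁ − 1/a_t)] = 7.090 km/s.
First burn Δv₁ = |v_p − v₁| = 1.410 km/s.
Circular speed at r₂: v₂ = √(μ/r₂) = 3.025 km/s.
Transfer-orbit speed at r₂: v_a = √[μ(2/r₂ − 1/a_t)] = 2.011 km/s.
Second burn Δv₂ = |v₂ − v_a| = 1.014 km/s.
Total Δv = Δv₁ + Δv₂ = 2.424 km/s.

Δv = 2.42 km/s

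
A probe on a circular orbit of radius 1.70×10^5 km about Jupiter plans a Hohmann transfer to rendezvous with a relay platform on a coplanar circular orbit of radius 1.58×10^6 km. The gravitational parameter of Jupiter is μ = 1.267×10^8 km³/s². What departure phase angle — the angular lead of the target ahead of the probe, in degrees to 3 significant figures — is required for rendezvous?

The Hohmann ellipse has a_t = (r₁ + r₂)/2 = 8.750×10^5 km.
Transfer time t = π√(a_t³/μ) = 2.2844×10^5 s.
Target angular speed ω₂ = √(μ/r₂³) = 5.6676×10^-6 rad/s.
Angle swept by the target during transfer: ω₂·t = 1.2947 rad = 74.18°.
Arrival is 180° from departure on the ellipse, so φ = 180° − 74.18° = 106°.

φ = 106°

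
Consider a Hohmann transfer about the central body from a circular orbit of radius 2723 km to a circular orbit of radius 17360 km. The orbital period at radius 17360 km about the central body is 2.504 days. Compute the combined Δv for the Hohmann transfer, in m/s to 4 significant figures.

From Kepler's third law T² = 4π²r³/μ at r = 17360 km, T = 2.504 days = 2.504 × 86400 s = 2.163456×10^5 s: μ = 4π²r³/T² = 4412.78 km³/s².
Transfer-ellipse semi-major axis a_t = (r₁ + r₂)/2 = (2723 + 17360)/2 = 10041.5 km.
Circular speed at r₁: v₁ = √(μ/r₁) = √(4412.78/2723) = 1.2730 km/s.
On the transfer ellipse at r₁, vis-viva gives v_p = √[μ(2/r₁ − 1/a_t)] = 1.6738 km/s.
First burn Δv₁ = |v_p − v₁| = 0.4008 km/s.
Circular speed at r₂: v₂ = √(μ/r₂) = 0.50418 km/s.
Transfer-orbit speed at r₂: v_a = √[μ(2/r₂ − 1/a_t)] = 0.26255 km/s.
Second burn Δv₂ = |v₂ − v_a| = 0.2416 km/s.
Δv = Δv₁ + Δv₂ = 0.4008 + 0.2416 = 0.6424 km/s.

Δv = 642.4 m/s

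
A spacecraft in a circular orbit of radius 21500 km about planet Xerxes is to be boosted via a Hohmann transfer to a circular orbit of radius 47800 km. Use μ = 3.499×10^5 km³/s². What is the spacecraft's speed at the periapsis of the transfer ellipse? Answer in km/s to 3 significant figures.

v = 4.74 km/s

Semi-major axis of the transfer orbit: a_t = (21500 + 47800)/2 = 34650 km.
At periapsis, r = 21500 km.
Vis-viva: v = √[μ(2/r − 1/a_t)] = √[3.499×10^5 × (2/21500 − 1/34650)] = 4.738 km/s.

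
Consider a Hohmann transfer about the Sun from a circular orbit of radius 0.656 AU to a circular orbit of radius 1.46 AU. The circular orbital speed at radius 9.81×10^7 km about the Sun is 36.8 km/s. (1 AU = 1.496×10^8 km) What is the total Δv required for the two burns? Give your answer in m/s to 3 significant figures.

From the circular-orbit relation v² = μ/r at r = 9.81×10^7 km: μ = v²r = (36.8)² × 9.81×10^7 = 1.32851×10^11 km³/s².
In km: r₁ = 0.656 × 1.496×10^8 = 9.81376×10^7 km; r₂ = 1.46 × 1.496×10^8 = 2.18416×10^8 km.
Semi-major axis of the transfer orbit: a_t = (9.81376×10^7 + 2.18416×10^8)/2 = 1.582768×10^8 km.
Circular speed at r₁: v₁ = √(μ/r₁) = √(1.32851×10^11/9.81376×10^7) = 36.793 km/s.
Transfer-orbit speed at r₁ (vis-viva): v_p = √[μ(2/r₁ − 1/a_t)] = 43.221 km/s.
First burn Δv₁ = |v_p − v₁| = 6.428 km/s.
Circular speed at r₂: v₂ = √(μ/r₂) = 24.663 km/s.
Transfer-orbit speed at r₂: v_a = √[μ(2/r₂ − 1/a_t)] = 19.420 km/s.
Second burn Δv₂ = |v₂ − v_a| = 5.243 km/s.
Δv = Δv₁ + Δv₂ = 6.428 + 5.243 = 11.67 km/s.

Δv = 11700 m/s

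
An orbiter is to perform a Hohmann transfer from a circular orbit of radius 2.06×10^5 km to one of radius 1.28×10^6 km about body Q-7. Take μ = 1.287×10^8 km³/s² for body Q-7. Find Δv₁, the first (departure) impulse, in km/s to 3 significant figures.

The Hohmann ellipse has a_t = (r₁ + r₂)/2 = 7.430×10^5 km.
On the circular orbit at r = 2.060×10^5 km, v_c = √(μ/r) = 24.995 km/s.
Transfer-orbit speed at the same r (vis-viva, a = a_t): v_t = √[μ(2/r − 1/a_t)] = 32.807 km/s.
Δv₁ = |v_t − v_c| = |32.807 − 24.995| = 7.812 km/s.

Δv₁ = 7.81 km/s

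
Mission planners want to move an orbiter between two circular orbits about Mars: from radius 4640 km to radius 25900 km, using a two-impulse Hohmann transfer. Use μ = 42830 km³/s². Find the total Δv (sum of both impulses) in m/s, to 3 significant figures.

Semi-major axis of the transfer orbit: a_t = (4640 + 25900)/2 = 15270 km.
At r₁ the circular-orbit speed is v₁ = √(μ/r₁) = 3.0382 km/s.
On the transfer ellipse at r₁, vis-viva gives v_p = √[μ(2/r₁ − 1/a_t)] = 3.9568 km/s.
First burn Δv₁ = |v_p − v₁| = 0.9186 km/s.
Circular speed at r₂: v₂ = √(μ/r₂) = 1.286 km/s.
Transfer-orbit speed at r₂: v_a = √[μ(2/r₂ − 1/a_t)] = 0.7089 km/s.
Second burn Δv₂ = |v₂ − v_a| = 0.5771 km/s.
Δv = Δv₁ + Δv₂ = 0.9186 + 0.5771 = 1.496 km/s.

Δv = 1500 m/s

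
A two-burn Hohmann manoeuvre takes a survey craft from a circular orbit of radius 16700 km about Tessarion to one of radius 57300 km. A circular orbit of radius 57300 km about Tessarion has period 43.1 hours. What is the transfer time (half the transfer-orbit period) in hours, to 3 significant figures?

From Kepler's third law T² = 4π²r³/μ at r = 57300 km, T = 43.1 hours = 43.1 × 3600 s = 1.5516×10^5 s: μ = 4π²r³/T² = 3.08506×10^5 km³/s².
Transfer-ellipse semi-major axis a_t = (r₁ + r₂)/2 = (16700 + 57300)/2 = 37000 km.
Half the transfer-orbit period gives t = π√(a_t³/μ) = 40260 s.
Converting: 40260 s ÷ 3600 s/hour = 11.2 hours.

t = 11.2 hours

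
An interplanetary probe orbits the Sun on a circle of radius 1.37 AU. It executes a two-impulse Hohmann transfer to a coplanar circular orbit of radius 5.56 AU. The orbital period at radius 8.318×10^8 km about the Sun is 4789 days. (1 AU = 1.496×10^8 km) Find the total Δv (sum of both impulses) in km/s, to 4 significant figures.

From Kepler's third law T² = 4π²r³/μ at r = 8.318×10^8 km, T = 4789 days = 4789 × 86400 s = 4.137696×10^8 s: μ = 4π²r³/T² = 1.32709×10^11 km³/s².
In km: r₁ = 1.37 × 1.496×10^8 = 2.04952×10^8 km; r₂ = 5.56 × 1.496×10^8 = 8.31776×10^8 km.
The Hohmann ellipse has a_t = (r₁ + r₂)/2 = 5.18364×10^8 km.
At r₁ the circular-orbit speed is v₁ = √(μ/r₁) = 25.4462 km/s.
On the transfer ellipse at r₁, vis-viva equation gives v_p = √[μ(2/r₁ − 1/a_t)] = 32.2336 km/s.
First burn Δv₁ = |v_p − v₁| = 6.787 km/s.
Circular speed at r₂: v₂ = √(μ/r₂) = 12.6313 km/s.
Transfer-orbit speed at r₂: v_a = √[μ(2/r₂ − 1/a_t)] = 7.94246 km/s.
Second burn Δv₂ = |v₂ − v_a| = 4.689 km/s.
Δv = Δv₁ + Δv₂ = 6.787 + 4.689 = 11.48 km/s.

Δv = 11.48 km/s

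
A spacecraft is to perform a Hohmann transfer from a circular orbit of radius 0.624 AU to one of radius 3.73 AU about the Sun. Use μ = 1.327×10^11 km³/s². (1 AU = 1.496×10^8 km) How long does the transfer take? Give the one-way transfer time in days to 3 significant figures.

In km: r₁ = 0.624 × 1.496×10^8 = 9.33504×10^7 km; r₂ = 3.73 × 1.496×10^8 = 5.58008×10^8 km.
Semi-major axis of the transfer orbit: a_t = (9.33504×10^7 + 5.58008×10^8)/2 = 3.256792×10^8 km.
Half the transfer-orbit period gives t = π√(a_t³/μ) = 5.069×10^7 s.
Converting: 5.069×10^7 s ÷ 86400 s/day = 587 days.

t = 587 days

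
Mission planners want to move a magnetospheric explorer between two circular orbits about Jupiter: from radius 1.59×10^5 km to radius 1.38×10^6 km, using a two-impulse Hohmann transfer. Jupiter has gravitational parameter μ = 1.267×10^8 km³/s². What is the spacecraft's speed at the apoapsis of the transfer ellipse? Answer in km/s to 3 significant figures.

Transfer-ellipse semi-major axis a_t = (r₁ + r₂)/2 = (1.590×10^5 + 1.380×10^6)/2 = 7.695×10^5 km.
The apoapsis of the transfer ellipse is at r = 1.380×10^6 km.
Applying v² = μ(2/r − 1/a_t): v = 4.356 km/s.

v = 4.36 km/s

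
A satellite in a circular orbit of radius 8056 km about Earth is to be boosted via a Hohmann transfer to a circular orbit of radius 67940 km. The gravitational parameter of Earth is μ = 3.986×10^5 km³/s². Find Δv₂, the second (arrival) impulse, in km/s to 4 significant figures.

Δv₂ = 1.307 km/s

Transfer-ellipse semi-major axis a_t = (r₁ + r₂)/2 = (8056 + 67940)/2 = 37998 km.
Circular speed at r = 67940 km: v_c = √(μ/r) = 2.422 km/s.
Vis-viva on the transfer ellipse at r = 67940 km gives v_t = √[μ(2/r − 1/a_t)] = 1.115 km/s.
Δv₂ = |v_t − v_c| = |1.115 − 2.422| = 1.307 km/s.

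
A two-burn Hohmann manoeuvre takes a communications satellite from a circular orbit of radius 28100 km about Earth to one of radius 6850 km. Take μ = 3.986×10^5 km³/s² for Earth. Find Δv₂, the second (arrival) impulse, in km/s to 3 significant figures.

Semi-major axis of the transfer orbit: a_t = (28100 + 6850)/2 = 17475 km.
On the circular orbit at r = 6850 km, v_c = √(μ/r) = 7.628 km/s.
Transfer-orbit speed at the same r (vis-viva, a = a_t): v_t = √[μ(2/r − 1/a_t)] = 9.673 km/s.
Δv₂ = |v_t − v_c| = |9.673 − 7.628| = 2.045 km/s.

Δv₂ = 2.04 km/s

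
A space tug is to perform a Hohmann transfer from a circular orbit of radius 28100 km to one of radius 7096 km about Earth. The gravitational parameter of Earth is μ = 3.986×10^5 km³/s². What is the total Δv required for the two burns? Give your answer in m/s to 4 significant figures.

The Hohmann ellipse has a_t = (r₁ + r₂)/2 = 17598 km.
At r₁ the circular-orbit speed is v₁ = √(μ/r₁) = 3.7663 km/s.
On the transfer ellipse at r₁, vis-viva gives v_a = √[μ(2/r₁ − 1/a_t)] = 2.3916 km/s.
First burn Δv₁ = |v_a − v₁| = 1.375 km/s.
At r₂, v₂ = √(μ/r₂) = 7.495 km/s.
Transfer-orbit speed at r₂: v_p = √[μ(2/r₂ − 1/a_t)] = 9.471 km/s.
Second burn Δv₂ = |v₂ − v_p| = 1.976 km/s.
Total Δv = Δv₁ + Δv₂ = 3.351 km/s.

Δv = 3351 m/s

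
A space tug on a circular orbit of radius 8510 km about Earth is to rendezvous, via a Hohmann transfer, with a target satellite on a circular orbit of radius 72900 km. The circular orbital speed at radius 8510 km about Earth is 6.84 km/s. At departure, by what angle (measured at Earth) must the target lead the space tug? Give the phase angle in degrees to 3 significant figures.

φ = 105°

From the circular-orbit relation v² = μ/r at r = 8510 km: μ = v²r = (6.84)² × 8510 = 3.98145×10^5 km³/s².
Semi-major axis of the transfer orbit: a_t = (8510 + 72900)/2 = 40705 km.
The half-period of the transfer ellipse is t = π√(a_t³/μ) = 40888.4 s.
Target angular speed ω₂ = √(μ/r₂³) = 3.20575×10^-5 rad/s.
Angle swept by the target during transfer: ω₂·t = 1.3108 rad = 75.10°.
Arrival is 180° from departure on the ellipse, so φ = 180° − 75.10° = 105°.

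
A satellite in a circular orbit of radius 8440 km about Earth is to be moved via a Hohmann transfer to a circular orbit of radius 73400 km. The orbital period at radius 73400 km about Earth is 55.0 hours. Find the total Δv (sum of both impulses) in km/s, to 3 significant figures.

Δv = 3.60 km/s

From Kepler's third law T² = 4π²r³/μ at r = 73400 km, T = 55.0 hours = 55.0 × 3600 s = 1.980×10^5 s: μ = 4π²r³/T² = 3.98215×10^5 km³/s².
The Hohmann ellipse has a_t = (r₁ + r₂)/2 = 40920 km.
At r₁ the circular-orbit speed is v₁ = √(μ/r₁) = 6.869 km/s.
Transfer-orbit speed at r₁ (vis-viva equation): v_p = √[μ(2/r₁ − 1/a_t)] = 9.200 km/s.
First burn Δv₁ = |v_p − v₁| = 2.331 km/s.
At r₂, v₂ = √(μ/r₂) = 2.329 km/s.
Transfer-orbit speed at r₂: v_a = √[μ(2/r₂ − 1/a_t)] = 1.058 km/s.
Second burn Δv₂ = |v₂ − v_a| = 1.271 km/s.
Δv = Δv₁ + Δv₂ = 2.331 + 1.271 = 3.602 km/s.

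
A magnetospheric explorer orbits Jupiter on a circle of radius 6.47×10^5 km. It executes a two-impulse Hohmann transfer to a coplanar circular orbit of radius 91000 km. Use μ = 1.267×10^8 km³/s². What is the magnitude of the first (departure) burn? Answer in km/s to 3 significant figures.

The Hohmann ellipse has a_t = (r₁ + r₂)/2 = 3.690×10^5 km.
On the circular orbit at r = 6.470×10^5 km, v_c = √(μ/r) = 13.9938 km/s.
Transfer-orbit speed at the same r (vis-viva, a = a_t): v_t = √[μ(2/r − 1/a_t)] = 6.94934 km/s.
Δv₁ = |v_t − v_c| = |6.94934 − 13.9938| = 7.044 km/s.

Δv₁ = 7.04 km/s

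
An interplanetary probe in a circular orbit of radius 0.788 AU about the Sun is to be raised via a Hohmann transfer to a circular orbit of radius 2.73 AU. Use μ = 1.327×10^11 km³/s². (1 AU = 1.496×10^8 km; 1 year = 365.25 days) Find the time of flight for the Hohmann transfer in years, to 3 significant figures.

t = 1.17 years

In km: r₁ = 0.788 × 1.496×10^8 = 1.178848×10^8 km; r₂ = 2.73 × 1.496×10^8 = 4.08408×10^8 km.
Semi-major axis of the transfer orbit: a_t = (1.178848×10^8 + 4.08408×10^8)/2 = 2.631464×10^8 km.
Half the transfer-orbit period gives t = π√(a_t³/μ) = 3.681×10^7 s.
Converting: 3.681×10^7 s ÷ 3.15576×10^7 s/year (365.25 × 86400) = 1.17 years.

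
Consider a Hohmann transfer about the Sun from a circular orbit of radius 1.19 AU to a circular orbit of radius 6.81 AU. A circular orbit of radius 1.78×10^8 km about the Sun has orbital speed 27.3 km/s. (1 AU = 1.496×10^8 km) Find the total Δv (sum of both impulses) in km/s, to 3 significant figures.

Δv = 13.5 km/s

From the circular-orbit relation v² = μ/r at r = 1.78×10^8 km: μ = v²r = (27.3)² × 1.78×10^8 = 1.32662×10^11 km³/s².
In km: r₁ = 1.19 × 1.496×10^8 = 1.78024×10^8 km; r₂ = 6.81 × 1.496×10^8 = 1.018776×10^9 km.
Transfer-ellipse semi-major axis a_t = (r₁ + r₂)/2 = (1.78024×10^8 + 1.018776×10^9)/2 = 5.984×10^8 km.
Circular speed at r₁: v₁ = √(μ/r₁) = √(1.32662×10^11/1.78024×10^8) = 27.30 km/s.
Transfer-orbit speed at r₁ (v² = μ(2/r − 1/a)): v_p = √[μ(2/r₁ − 1/a_t)] = 35.62 km/s.
First burn Δv₁ = |v_p − v₁| = 8.320 km/s.
Circular speed at r₂: v₂ = √(μ/r₂) = 11.411 km/s.
Transfer-orbit speed at r₂: v_a = √[μ(2/r₂ − 1/a_t)] = 6.2241 km/s.
Second burn Δv₂ = |v₂ − v_a| = 5.187 km/s.
Δv = Δv₁ + Δv₂ = 8.320 + 5.187 = 13.51 km/s.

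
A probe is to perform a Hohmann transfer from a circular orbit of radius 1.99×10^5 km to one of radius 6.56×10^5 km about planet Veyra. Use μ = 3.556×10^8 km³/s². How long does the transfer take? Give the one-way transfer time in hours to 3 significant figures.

The Hohmann ellipse has a_t = (r₁ + r₂)/2 = 4.275×10^5 km.
Half the transfer-orbit period gives t = π√(a_t³/μ) = 46570 s.
Converting: 46570 s ÷ 3600 s/hour = 12.9 hours.

t = 12.9 hours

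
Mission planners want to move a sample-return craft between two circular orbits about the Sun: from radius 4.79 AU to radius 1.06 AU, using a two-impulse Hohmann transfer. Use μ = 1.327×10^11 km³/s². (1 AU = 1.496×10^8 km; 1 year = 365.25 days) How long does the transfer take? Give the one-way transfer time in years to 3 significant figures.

t = 2.50 years

In km: r₁ = 4.79 × 1.496×10^8 = 7.16584×10^8 km; r₂ = 1.06 × 1.496×10^8 = 1.58576×10^8 km.
The Hohmann ellipse has a_t = (r₁ + r₂)/2 = 4.3758×10^8 km.
By Kepler's third law the transfer-orbit period is T = 2π√(a_t³/μ), so t = T/2 = 7.894×10^7 s.
Converting: 7.894×10^7 s ÷ 3.15576×10^7 s/year (365.25 × 86400) = 2.50 years.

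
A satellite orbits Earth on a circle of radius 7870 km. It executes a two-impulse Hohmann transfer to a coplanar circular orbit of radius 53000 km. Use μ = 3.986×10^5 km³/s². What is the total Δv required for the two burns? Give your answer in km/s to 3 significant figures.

Δv = 3.62 km/s

Semi-major axis of the transfer orbit: a_t = (7870 + 53000)/2 = 30435 km.
Circular speed at r₁: v₁ = √(μ/r₁) = √(3.986×10^5/7870) = 7.1167 km/s.
Transfer-orbit speed at r₁ (vis-viva equation): v_p = √[μ(2/r₁ − 1/a_t)] = 9.3914 km/s.
First burn Δv₁ = |v_p − v₁| = 2.275 km/s.
Circular speed at r₂: v₂ = √(μ/r₂) = 2.7424 km/s.
Transfer-orbit speed at r₂: v_a = √[μ(2/r₂ − 1/a_t)] = 1.3945 km/s.
Second burn Δv₂ = |v₂ − v_a| = 1.348 km/s.
Δv = Δv₁ + Δv₂ = 2.275 + 1.348 = 3.623 km/s.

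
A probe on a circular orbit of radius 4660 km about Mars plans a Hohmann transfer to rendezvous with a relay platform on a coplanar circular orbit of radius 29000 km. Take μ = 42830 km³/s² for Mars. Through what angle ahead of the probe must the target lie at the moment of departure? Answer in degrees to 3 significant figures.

The Hohmann ellipse has a_t = (r₁ + r₂)/2 = 16830 km.
The half-period of the transfer ellipse is t = π√(a_t³/μ) = 33140 s.
Target angular speed ω₂ = √(μ/r₂³) = 4.191×10^-5 rad/s.
Angle swept by the target during transfer: ω₂·t = 1.389 rad = 79.58°.
Arrival is 180° from departure on the ellipse, so φ = 180° − 79.58° = 100°.

φ = 100°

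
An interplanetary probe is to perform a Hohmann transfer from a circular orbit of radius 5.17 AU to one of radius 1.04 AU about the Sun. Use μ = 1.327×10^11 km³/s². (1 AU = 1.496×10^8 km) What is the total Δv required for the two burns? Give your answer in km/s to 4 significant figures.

In km: r₁ = 5.17 × 1.496×10^8 = 7.73432×10^8 km; r₂ = 1.04 × 1.496×10^8 = 1.55584×10^8 km.
Transfer-ellipse semi-major axis a_t = (r₁ + r₂)/2 = (7.73432×10^8 + 1.55584×10^8)/2 = 4.64508×10^8 km.
Circular speed at r₁: v₁ = √(μ/r₁) = √(1.327×10^11/7.73432×10^8) = 13.099 km/s.
Transfer-orbit speed at r₁ (vis-viva): v_a = √[μ(2/r₁ − 1/a_t)] = 7.5807 km/s.
First burn Δv₁ = |v_a − v₁| = 5.518 km/s.
Circular speed at r₂: v₂ = √(μ/r₂) = 29.20 km/s.
Transfer-orbit speed at r₂: v_p = √[μ(2/r₂ − 1/a_t)] = 37.68 km/s.
Second burn Δv₂ = |v₂ − v_p| = 8.480 km/s.
Δv = Δv₁ + Δv₂ = 5.518 + 8.480 = 14.00 km/s.

Δv = 14.00 km/s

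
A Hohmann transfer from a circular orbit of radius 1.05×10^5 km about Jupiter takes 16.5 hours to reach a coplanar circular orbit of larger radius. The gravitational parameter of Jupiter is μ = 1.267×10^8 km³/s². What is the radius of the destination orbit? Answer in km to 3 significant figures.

r₂ = 6.08×10^5 km

Transfer time t = 16.5 hours = 59400 s, and t = π√(a_t³/μ).
So a_t = (μ t²/π²)^(1/3) = (1.267×10^8 × (59400)² / π²)^(1/3) = 3.5646×10^5 km.
Since a_t = (r₁ + r₂)/2, r₂ = 2a_t − r₁ = 2×3.5646×10^5 − 1.050×10^5 = 6.0792×10^5 km.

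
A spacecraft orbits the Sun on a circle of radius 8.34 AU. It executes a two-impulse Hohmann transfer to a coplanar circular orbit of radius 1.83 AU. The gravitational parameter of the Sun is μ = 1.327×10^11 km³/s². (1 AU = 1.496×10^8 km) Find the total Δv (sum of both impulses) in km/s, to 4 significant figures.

Δv = 10.31 km/s

In km: r₁ = 8.34 × 1.496×10^8 = 1.247664×10^9 km; r₂ = 1.83 × 1.496×10^8 = 2.73768×10^8 km.
Transfer-ellipse semi-major axis a_t = (r₁ + r₂)/2 = (1.247664×10^9 + 2.73768×10^8)/2 = 7.60716×10^8 km.
At r₁ the circular-orbit speed is v₁ = √(μ/r₁) = 10.313 km/s.
Transfer-orbit speed at r₁ (vis-viva): v_a = √[μ(2/r₁ − 1/a_t)] = 6.1868 km/s.
First burn Δv₁ = |v_a − v₁| = 4.1262 km/s.
At r₂, v₂ = √(μ/r₂) = 22.0163 km/s.
Transfer-orbit speed at r₂: v_p = √[μ(2/r₂ − 1/a_t)] = 28.1956 km/s.
Second burn Δv₂ = |v₂ − v_p| = 6.1793 km/s.
Δv = Δv₁ + Δv₂ = 4.1262 + 6.1793 = 10.31 km/s.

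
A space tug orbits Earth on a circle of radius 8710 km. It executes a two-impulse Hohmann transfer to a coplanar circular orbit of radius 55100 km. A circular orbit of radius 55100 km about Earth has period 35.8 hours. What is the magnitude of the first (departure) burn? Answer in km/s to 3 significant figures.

Δv₁ = 2.12 km/s

From Kepler's third law T² = 4π²r³/μ at r = 55100 km, T = 35.8 hours = 35.8 × 3600 s = 1.2888×10^5 s: μ = 4π²r³/T² = 3.97597×10^5 km³/s².
Transfer-ellipse semi-major axis a_t = (r₁ + r₂)/2 = (8710 + 55100)/2 = 31905 km.
Circular speed at r = 8710 km: v_c = √(μ/r) = 6.756 km/s.
Transfer-orbit speed at the same r (vis-viva, a = a_t): v_t = √[μ(2/r − 1/a_t)] = 8.879 km/s.
Δv₁ = |v_t − v_c| = |8.879 − 6.756| = 2.123 km/s.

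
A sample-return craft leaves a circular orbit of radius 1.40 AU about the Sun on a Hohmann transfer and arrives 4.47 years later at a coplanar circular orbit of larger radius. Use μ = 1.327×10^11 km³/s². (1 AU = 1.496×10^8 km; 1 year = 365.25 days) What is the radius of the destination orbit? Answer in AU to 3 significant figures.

In km: r₁ = 1.40 × 1.496×10^8 = 2.0944×10^8 km.
Transfer time t = 4.47 years × 365.25 × 86400 s = 1.41062472×10^8 s, and t = π√(a_t³/μ).
So a_t = (μ t²/π²)^(1/3) = (1.327×10^11 × (1.41062472×10^8)² / π²)^(1/3) = 6.4436×10^8 km.
Since a_t = (r₁ + r₂)/2, r₂ = 2a_t − r₁ = 2×6.4436×10^8 − 2.0944×10^8 = 1.07928×10^9 km.
In AU: r₂ = 1.07928×10^9 / 1.496×10^8 = 7.21 AU.

r₂ = 7.21 AU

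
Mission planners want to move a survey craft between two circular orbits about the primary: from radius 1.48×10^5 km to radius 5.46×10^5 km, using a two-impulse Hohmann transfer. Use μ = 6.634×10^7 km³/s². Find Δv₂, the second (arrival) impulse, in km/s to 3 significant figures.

Transfer-ellipse semi-major axis a_t = (r₁ + r₂)/2 = (1.480×10^5 + 5.460×10^5)/2 = 3.470×10^5 km.
Circular speed at r = 5.460×10^5 km: v_c = √(μ/r) = 11.023 km/s.
Transfer-orbit speed at the same r (vis-viva, a = a_t): v_t = √[μ(2/r − 1/a_t)] = 7.1988 km/s.
Δv₂ = |v_t − v_c| = |7.1988 − 11.023| = 3.824 km/s.

Δv₂ = 3.82 km/s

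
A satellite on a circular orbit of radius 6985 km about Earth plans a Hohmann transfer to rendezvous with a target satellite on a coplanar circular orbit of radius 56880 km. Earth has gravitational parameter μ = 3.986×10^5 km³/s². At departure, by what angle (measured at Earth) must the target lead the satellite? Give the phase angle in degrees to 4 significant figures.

φ = 104.3°

Semi-major axis of the transfer orbit: a_t = (6985 + 56880)/2 = 31932.5 km.
Transfer time t = π√(a_t³/μ) = 28394 s.
The target's mean motion on its circular orbit is ω₂ = √(μ/r₂³) = 4.6540×10^-5 rad/s.
Angle swept by the target during transfer: ω₂·t = 1.3215 rad = 75.72°.
Arrival is 180° from departure on the ellipse, so φ = 180° − 75.72° = 104.3°.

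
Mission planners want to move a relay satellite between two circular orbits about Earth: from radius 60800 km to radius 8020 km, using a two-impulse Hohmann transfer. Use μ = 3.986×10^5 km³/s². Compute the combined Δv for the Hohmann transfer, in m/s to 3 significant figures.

Semi-major axis of the transfer orbit: a_t = (60800 + 8020)/2 = 34410 km.
Circular speed at r₁: v₁ = √(μ/r₁) = √(3.986×10^5/60800) = 2.56045 km/s.
Transfer-orbit speed at r₁ (vis-viva): v_a = √[μ(2/r₁ − 1/a_t)] = 1.23612 km/s.
First burn Δv₁ = |v_a − v₁| = 1.32433 km/s.
At r₂, v₂ = √(μ/r₂) = 7.04988 km/s.
Transfer-orbit speed at r₂: v_p = √[μ(2/r₂ − 1/a_t)] = 9.37111 km/s.
Second burn Δv₂ = |v₂ − v_p| = 2.32123 km/s.
Δv = Δv₁ + Δv₂ = 1.32433 + 2.32123 = 3.646 km/s.

Δv = 3650 m/s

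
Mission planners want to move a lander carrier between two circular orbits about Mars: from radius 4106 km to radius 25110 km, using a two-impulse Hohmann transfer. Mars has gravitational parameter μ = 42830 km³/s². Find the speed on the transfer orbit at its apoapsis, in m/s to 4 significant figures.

v = 692.4 m/s

Semi-major axis of the transfer orbit: a_t = (4106 + 25110)/2 = 14608 km.
The apoapsis of the transfer ellipse is at r = 25110 km.
Vis-viva: v = √[μ(2/r − 1/a_t)] = √[42830 × (2/25110 − 1/14608)] = 0.6924 km/s.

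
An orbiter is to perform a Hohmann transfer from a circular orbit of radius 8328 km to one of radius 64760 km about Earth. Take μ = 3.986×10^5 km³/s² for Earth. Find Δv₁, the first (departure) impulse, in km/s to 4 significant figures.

Δv₁ = 2.291 km/s

Transfer-ellipse semi-major axis a_t = (r₁ + r₂)/2 = (8328 + 64760)/2 = 36544 km.
On the circular orbit at r = 8328 km, v_c = √(μ/r) = 6.9183 km/s.
Transfer-orbit speed at the same r (vis-viva, a = a_t): v_t = √[μ(2/r − 1/a_t)] = 9.2097 km/s.
Δv₁ = |v_t − v_c| = |9.2097 − 6.9183| = 2.291 km/s.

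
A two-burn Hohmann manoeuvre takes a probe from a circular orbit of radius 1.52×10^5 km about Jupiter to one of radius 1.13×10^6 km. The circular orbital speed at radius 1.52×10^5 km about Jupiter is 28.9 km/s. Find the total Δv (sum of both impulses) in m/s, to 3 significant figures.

Δv = 14900 m/s

From the circular-orbit relation v² = μ/r at r = 1.52×10^5 km: μ = v²r = (28.9)² × 1.52×10^5 = 1.26952×10^8 km³/s².
The Hohmann ellipse has a_t = (r₁ + r₂)/2 = 6.410×10^5 km.
Circular speed at r₁: v₁ = √(μ/r₁) = √(1.26952×10^8/1.520×10^5) = 28.900 km/s.
Transfer-orbit speed at r₁ (vis-viva): v_p = √[μ(2/r₁ − 1/a_t)] = 38.371 km/s.
First burn Δv₁ = |v_p − v₁| = 9.471 km/s.
At r₂, v₂ = √(μ/r₂) = 10.5994 km/s.
Transfer-orbit speed at r₂: v_a = √[μ(2/r₂ − 1/a_t)] = 5.16147 km/s.
Second burn Δv₂ = |v₂ − v_a| = 5.438 km/s.
Total Δv = Δv₁ + Δv₂ = 14.91 km/s.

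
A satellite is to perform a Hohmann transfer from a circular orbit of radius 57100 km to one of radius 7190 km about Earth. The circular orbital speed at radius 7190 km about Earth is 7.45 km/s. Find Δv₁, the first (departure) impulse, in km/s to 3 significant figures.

From the circular-orbit relation v² = μ/r at r = 7190 km: μ = v²r = (7.45)² × 7190 = 3.99063×10^5 km³/s².
Semi-major axis of the transfer orbit: a_t = (57100 + 7190)/2 = 32145 km.
On the circular orbit at r = 57100 km, v_c = √(μ/r) = 2.6436 km/s.
Vis-viva on the transfer ellipse at r = 57100 km gives v_t = √[μ(2/r − 1/a_t)] = 1.2503 km/s.
Δv₁ = |v_t − v_c| = |1.2503 − 2.6436| = 1.393 km/s.

Δv₁ = 1.39 km/s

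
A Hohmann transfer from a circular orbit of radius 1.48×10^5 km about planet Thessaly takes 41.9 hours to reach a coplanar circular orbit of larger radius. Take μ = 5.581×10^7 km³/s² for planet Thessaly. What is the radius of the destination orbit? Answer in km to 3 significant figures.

Transfer time t = 41.9 hours = 1.5084×10^5 s, and t = π√(a_t³/μ).
So a_t = (μ t²/π²)^(1/3) = (5.581×10^7 × (1.5084×10^5)² / π²)^(1/3) = 5.0483×10^5 km.
Since a_t = (r₁ + r₂)/2, r₂ = 2a_t − r₁ = 2×5.0483×10^5 − 1.480×10^5 = 8.6166×10^5 km.

r₂ = 8.62×10^5 km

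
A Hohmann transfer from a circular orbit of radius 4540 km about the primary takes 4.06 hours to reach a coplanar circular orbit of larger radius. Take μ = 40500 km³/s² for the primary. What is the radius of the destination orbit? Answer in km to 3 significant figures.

r₂ = 14600 km

Transfer time t = 4.06 hours = 14616 s, and t = π√(a_t³/μ).
So a_t = (μ t²/π²)^(1/3) = (40500 × (14616)² / π²)^(1/3) = 9570.6 km.
Since a_t = (r₁ + r₂)/2, r₂ = 2a_t − r₁ = 2×9570.6 − 4540 = 14601.2 km.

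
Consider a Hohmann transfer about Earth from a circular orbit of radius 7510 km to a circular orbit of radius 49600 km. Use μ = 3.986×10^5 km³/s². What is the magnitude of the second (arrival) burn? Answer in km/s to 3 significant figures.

The Hohmann ellipse has a_t = (r₁ + r₂)/2 = 28555 km.
Circular speed at r = 49600 km: v_c = √(μ/r) = 2.835 km/s.
Vis-viva on the transfer ellipse at r = 49600 km gives v_t = √[μ(2/r − 1/a_t)] = 1.454 km/s.
Δv₂ = |v_t − v_c| = |1.454 − 2.835| = 1.381 km/s.

Δv₂ = 1.38 km/s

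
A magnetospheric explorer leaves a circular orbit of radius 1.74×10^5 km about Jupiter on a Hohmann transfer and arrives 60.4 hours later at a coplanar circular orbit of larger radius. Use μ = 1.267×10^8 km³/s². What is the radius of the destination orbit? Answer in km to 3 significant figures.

r₂ = 1.52×10^6 km

Transfer time t = 60.4 hours = 2.1744×10^5 s, and t = π√(a_t³/μ).
So a_t = (μ t²/π²)^(1/3) = (1.267×10^8 × (2.1744×10^5)² / π²)^(1/3) = 8.4668×10^5 km.
Since a_t = (r₁ + r₂)/2, r₂ = 2a_t − r₁ = 2×8.4668×10^5 − 1.740×10^5 = 1.51936×10^6 km.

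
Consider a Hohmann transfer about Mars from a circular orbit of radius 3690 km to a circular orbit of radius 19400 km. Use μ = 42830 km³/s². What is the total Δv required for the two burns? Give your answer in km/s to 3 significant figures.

Δv = 1.66 km/s

Transfer-ellipse semi-major axis a_t = (r₁ + r₂)/2 = (3690 + 19400)/2 = 11545 km.
Circular speed at r₁: v₁ = √(μ/r₁) = √(42830/3690) = 3.407 km/s.
On the transfer ellipse at r₁, vis-viva equation gives v_p = √[μ(2/r₁ − 1/a_t)] = 4.416 km/s.
First burn Δv₁ = |v_p − v₁| = 1.009 km/s.
At r₂, v₂ = √(μ/r₂) = 1.4858 km/s.
Transfer-orbit speed at r₂: v_a = √[μ(2/r₂ − 1/a_t)] = 0.84002 km/s.
Second burn Δv₂ = |v₂ − v_a| = 0.6458 km/s.
Total Δv = Δv₁ + Δv₂ = 1.655 km/s.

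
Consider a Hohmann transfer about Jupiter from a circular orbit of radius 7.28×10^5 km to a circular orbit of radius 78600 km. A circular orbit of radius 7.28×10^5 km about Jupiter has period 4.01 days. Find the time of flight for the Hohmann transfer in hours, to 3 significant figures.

t = 19.8 hours

From Kepler's third law T² = 4π²r³/μ at r = 7.28×10^5 km, T = 4.01 days = 4.01 × 86400 s = 3.46464×10^5 s: μ = 4π²r³/T² = 1.26893×10^8 km³/s².
Transfer-ellipse semi-major axis a_t = (r₁ + r₂)/2 = (7.280×10^5 + 78600)/2 = 4.033×10^5 km.
Transfer time t = π√(a_t³/μ) = π√((4.033×10^5)³ / 1.26893×10^8) = 71430 s.
Converting: 71430 s ÷ 3600 s/hour = 19.8 hours.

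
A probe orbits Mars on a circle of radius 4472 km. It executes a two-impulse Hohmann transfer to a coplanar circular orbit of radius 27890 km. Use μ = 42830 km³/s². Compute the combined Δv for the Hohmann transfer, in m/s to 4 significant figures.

Δv = 1556 m/s

The Hohmann ellipse has a_t = (r₁ + r₂)/2 = 16181 km.
Circular speed at r₁: v₁ = √(μ/r₁) = √(42830/4472) = 3.094733 km/s.
Transfer-orbit speed at r₁ (vis-viva equation): v_p = √[μ(2/r₁ − 1/a_t)] = 4.062980 km/s.
First burn Δv₁ = |v_p − v₁| = 0.9682 km/s.
Circular speed at r₂: v₂ = √(μ/r₂) = 1.2392 km/s.
Transfer-orbit speed at r₂: v_a = √[μ(2/r₂ − 1/a_t)] = 0.65148 km/s.
Second burn Δv₂ = |v₂ − v_a| = 0.5877 km/s.
Δv = Δv₁ + Δv₂ = 0.9682 + 0.5877 = 1.556 km/s.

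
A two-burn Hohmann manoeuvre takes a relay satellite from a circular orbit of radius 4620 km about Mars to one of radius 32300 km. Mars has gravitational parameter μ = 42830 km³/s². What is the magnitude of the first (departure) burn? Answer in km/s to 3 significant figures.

Δv₁ = 0.983 km/s

Semi-major axis of the transfer orbit: a_t = (4620 + 32300)/2 = 18460 km.
On the circular orbit at r = 4620 km, v_c = √(μ/r) = 3.04476 km/s.
Vis-viva on the transfer ellipse at r = 4620 km gives v_t = √[μ(2/r − 1/a_t)] = 4.02753 km/s.
Δv₁ = |v_t − v_c| = |4.02753 − 3.04476| = 0.9828 km/s.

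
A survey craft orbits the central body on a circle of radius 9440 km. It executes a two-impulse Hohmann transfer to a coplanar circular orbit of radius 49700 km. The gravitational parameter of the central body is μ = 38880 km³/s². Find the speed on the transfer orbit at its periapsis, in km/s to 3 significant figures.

v = 2.63 km/s

Semi-major axis of the transfer orbit: a_t = (9440 + 49700)/2 = 29570 km.
At periapsis, r = 9440 km.
Applying v² = μ(2/r − 1/a_t): v = 2.631 km/s.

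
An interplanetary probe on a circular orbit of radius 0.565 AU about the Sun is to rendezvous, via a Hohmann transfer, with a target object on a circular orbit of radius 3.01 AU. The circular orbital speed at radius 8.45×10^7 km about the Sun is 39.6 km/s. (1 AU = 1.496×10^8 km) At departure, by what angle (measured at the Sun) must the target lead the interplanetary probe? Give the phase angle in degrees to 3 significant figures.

φ = 97.6°

From the circular-orbit relation v² = μ/r at r = 8.45×10^7 km: μ = v²r = (39.6)² × 8.45×10^7 = 1.32510×10^11 km³/s².
In km: r₁ = 0.565 × 1.496×10^8 = 8.4524×10^7 km; r₂ = 3.01 × 1.496×10^8 = 4.50296×10^8 km.
The Hohmann ellipse has a_t = (r₁ + r₂)/2 = 2.6741×10^8 km.
Transfer time t = π√(a_t³/μ) = 3.7739×10^7 s.
The target's mean motion on its circular orbit is ω₂ = √(μ/r₂³) = 3.8096×10^-8 rad/s.
Angle swept by the target during transfer: ω₂·t = 1.4377 rad = 82.37°.
The interplanetary probe traverses 180° on the transfer ellipse, so the target must lead by 180° − 82.37° = 97.6°.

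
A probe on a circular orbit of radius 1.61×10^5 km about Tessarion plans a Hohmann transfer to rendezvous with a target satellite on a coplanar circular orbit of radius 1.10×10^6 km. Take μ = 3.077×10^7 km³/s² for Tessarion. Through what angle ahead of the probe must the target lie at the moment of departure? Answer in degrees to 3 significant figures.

φ = 102°

Transfer-ellipse semi-major axis a_t = (r₁ + r₂)/2 = (1.610×10^5 + 1.100×10^6)/2 = 6.305×10^5 km.
The half-period of the transfer ellipse is t = π√(a_t³/μ) = 2.8354×10^5 s.
The target's mean motion on its circular orbit is ω₂ = √(μ/r₂³) = 4.8081×10^-6 rad/s.
Angle swept by the target during transfer: ω₂·t = 1.3633 rad = 78.11°.
The probe traverses 180° on the transfer ellipse, so the target must lead by 180° − 78.11° = 102°.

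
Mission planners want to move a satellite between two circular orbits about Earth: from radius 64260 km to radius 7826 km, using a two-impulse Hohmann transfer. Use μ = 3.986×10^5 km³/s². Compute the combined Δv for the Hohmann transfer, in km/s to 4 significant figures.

Transfer-ellipse semi-major axis a_t = (r₁ + r₂)/2 = (64260 + 7826)/2 = 36043 km.
At r₁ the circular-orbit speed is v₁ = √(μ/r₁) = 2.491 km/s.
On the transfer ellipse at r₁, vis-viva gives v_a = √[μ(2/r₁ − 1/a_t)] = 1.161 km/s.
First burn Δv₁ = |v_a − v₁| = 1.330 km/s.
At r₂, v₂ = √(μ/r₂) = 7.13672 km/s.
Transfer-orbit speed at r₂: v_p = √[μ(2/r₂ − 1/a_t)] = 9.52925 km/s.
Second burn Δv₂ = |v₂ − v_p| = 2.393 km/s.
Δv = Δv₁ + Δv₂ = 1.330 + 2.393 = 3.723 km/s.

Δv = 3.723 km/s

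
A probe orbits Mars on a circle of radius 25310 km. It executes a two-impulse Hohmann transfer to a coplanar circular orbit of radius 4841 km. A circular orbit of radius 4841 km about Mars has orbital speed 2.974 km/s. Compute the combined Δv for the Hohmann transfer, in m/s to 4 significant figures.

Δv = 1443 m/s

From the circular-orbit relation v² = μ/r at r = 4841 km: μ = v²r = (2.974)² × 4841 = 42817.1 km³/s².
Semi-major axis of the transfer orbit: a_t = (25310 + 4841)/2 = 15075.5 km.
At r₁ the circular-orbit speed is v₁ = √(μ/r₁) = 1.30066 km/s.
Transfer-orbit speed at r₁ (vis-viva): v_a = √[μ(2/r₁ − 1/a_t)] = 0.737045 km/s.
First burn Δv₁ = |v_a − v₁| = 0.5636 km/s.
Circular speed at r₂: v₂ = √(μ/r₂) = 2.9740 km/s.
Transfer-orbit speed at r₂: v_p = √[μ(2/r₂ − 1/a_t)] = 3.8535 km/s.
Second burn Δv₂ = |v₂ − v_p| = 0.8795 km/s.
Δv = Δv₁ + Δv₂ = 0.5636 + 0.8795 = 1.443 km/s.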